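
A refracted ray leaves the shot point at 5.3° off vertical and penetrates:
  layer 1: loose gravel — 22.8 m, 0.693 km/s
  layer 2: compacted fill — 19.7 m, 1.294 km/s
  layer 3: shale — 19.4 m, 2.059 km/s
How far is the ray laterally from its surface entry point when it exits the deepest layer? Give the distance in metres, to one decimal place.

p = sin θ₁/V₁ = sin 5.3°/0.693 = 1.3329e-01 s/km is conserved through the stack.
Layer 1: θ = 5.30°; offset = 22.8·tan 5.30° = 2.115 m.
Layer 2: sin θ = p·1.294 = 0.1725 → θ = 9.93°; offset = 19.7·tan 9.93° = 3.450 m.
Layer 3: sin θ = p·2.059 = 0.2744 → θ = 15.93°; offset = 19.4·tan 15.93° = 5.537 m.
Σ offsets = 11.101 m.

11.1 m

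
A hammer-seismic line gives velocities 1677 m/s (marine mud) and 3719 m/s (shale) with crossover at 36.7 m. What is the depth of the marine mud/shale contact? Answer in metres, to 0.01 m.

11.29 m

x_cross = 2h·√((V₂+V₁)/(V₂−V₁)) → h = x_cross / (2·√((V₂+V₁)/(V₂−V₁))).
√((V₂+V₁)/(V₂−V₁)) = √((3719+1677)/(3719−1677)) = 1.6256.
h = 36.7 / (2·1.6256) = 11.29 m.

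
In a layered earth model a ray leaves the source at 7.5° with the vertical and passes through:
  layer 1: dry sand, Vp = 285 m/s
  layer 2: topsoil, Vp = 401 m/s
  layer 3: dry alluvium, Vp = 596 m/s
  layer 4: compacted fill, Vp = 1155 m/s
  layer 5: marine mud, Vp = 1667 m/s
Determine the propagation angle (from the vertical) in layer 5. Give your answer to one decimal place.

49.8°

Snell's law across each interface conserves sin θ / V, so sin θ_5 = V_5·sin θ₁/V₁.
sin θ_5 = 1667 × sin 7.5° / 285 = 0.7635.
θ_5 = 49.77° from the vertical.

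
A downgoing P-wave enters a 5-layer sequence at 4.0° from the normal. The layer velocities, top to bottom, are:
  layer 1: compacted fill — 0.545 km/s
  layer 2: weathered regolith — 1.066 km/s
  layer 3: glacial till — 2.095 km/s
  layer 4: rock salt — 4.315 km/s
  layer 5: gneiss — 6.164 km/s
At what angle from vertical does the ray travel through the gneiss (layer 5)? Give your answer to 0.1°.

52.1°

Ray parameter p = sin 4.0° / 0.545 = 1.2799e-01 s/km.
sin θ_5 = p·V_5 = 1.2799e-01 × 6.164 = 0.7890.
θ_5 = 52.09° from the vertical.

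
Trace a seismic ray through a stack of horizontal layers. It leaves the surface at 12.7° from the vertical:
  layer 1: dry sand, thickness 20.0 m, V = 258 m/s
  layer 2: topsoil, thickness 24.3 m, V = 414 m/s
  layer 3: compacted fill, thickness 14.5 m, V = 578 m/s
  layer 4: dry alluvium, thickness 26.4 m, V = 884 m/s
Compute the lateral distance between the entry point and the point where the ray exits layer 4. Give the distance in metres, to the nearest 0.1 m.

52.1 m

Ray parameter p = sin 12.7° / 258 m/s = 8.5212e-04 s/m.
Layer 1: θ = 12.70°; offset = 20.0·tan 12.70° = 4.507 m.
Layer 2: sin θ = p·414 = 0.3528 → θ = 20.66°; offset = 24.3·tan 20.66° = 9.161 m.
Layer 3: sin θ = p·578 = 0.4925 → θ = 29.51°; offset = 14.5·tan 29.51° = 8.206 m.
Layer 4: sin θ = p·884 = 0.7533 → θ = 48.87°; offset = 26.4·tan 48.87° = 30.236 m.
Summing the layer offsets gives 52.110 m.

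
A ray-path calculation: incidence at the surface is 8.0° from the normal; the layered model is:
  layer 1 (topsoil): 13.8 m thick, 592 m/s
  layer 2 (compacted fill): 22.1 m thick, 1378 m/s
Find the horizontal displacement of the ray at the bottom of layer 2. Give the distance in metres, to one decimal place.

9.5 m

Apply Snell's law at each interface; in layer i the horizontal offset is hᵢ·tan θᵢ.
Layer 1: θ = 8.00°; offset = 13.8·tan 8.00° = 1.939 m.
Layer 2: sin θ = 1378·sin 8.0°/592 = 0.3240, θ = 18.90°; offset = 22.1·tan 18.90° = 7.567 m.
Summing the layer offsets gives 9.507 m.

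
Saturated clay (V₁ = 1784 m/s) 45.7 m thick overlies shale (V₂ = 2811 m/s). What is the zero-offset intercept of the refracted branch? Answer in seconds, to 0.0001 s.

tᵢ = 2h·√(V₂²−V₁²)/(V₁V₂).
√(V₂²−V₁²) = √(2811²−1784²) = 2172.3 m/s.
tᵢ = 2·45.7·2172.3/(1784·2811) = 0.03959 s.

0.0396 s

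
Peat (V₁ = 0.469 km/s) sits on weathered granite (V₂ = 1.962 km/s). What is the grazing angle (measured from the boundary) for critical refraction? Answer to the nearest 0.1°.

Critical incidence: sin θ_c = V₁/V₂ = 0.469/1.962 = 0.2390.
θ_c = arcsin 0.2390 = 13.83°.
Measured from the interface: 90° − 13.83° = 76.17°.

76.2°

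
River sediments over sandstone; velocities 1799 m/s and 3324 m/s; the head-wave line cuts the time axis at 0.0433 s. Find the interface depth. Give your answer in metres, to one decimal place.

46.3 m

h = tᵢ·V₁·V₂ / (2·√(V₂²−V₁²)).
√(V₂²−V₁²) = √(3324² − 1799²) = 2795.1 m/s.
h = 0.0433 s × 1799 × 3324 / (2 × 2795.1) = 46.32 m.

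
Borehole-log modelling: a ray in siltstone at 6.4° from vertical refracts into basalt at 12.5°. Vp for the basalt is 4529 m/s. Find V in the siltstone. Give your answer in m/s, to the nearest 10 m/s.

sin 6.4° = 0.1115; sin 12.5° = 0.2164.
V₁ = V₂·(sin θ₁/sin θ₂) = 4529·(0.1115/0.2164) = 2332.49 m/s.

2330 m/s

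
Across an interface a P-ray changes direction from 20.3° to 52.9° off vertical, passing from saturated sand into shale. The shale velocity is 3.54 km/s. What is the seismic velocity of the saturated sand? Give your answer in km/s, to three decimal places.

Snell's law: sin 20.3°/V₁ = sin 52.9°/V₂.
V₁ = V₂·sin 20.3°/sin 52.9° = 3.54 × 0.4350 = 1.540 km/s.

1.540 km/s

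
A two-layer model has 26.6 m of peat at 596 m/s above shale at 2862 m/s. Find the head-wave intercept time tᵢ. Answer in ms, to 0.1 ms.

θ_c = arcsin(V₁/V₂) = arcsin(596/2862) = 12.02°; cos θ_c = 0.9781.
tᵢ = 2h·cos θ_c / V₁ = 2·26.6·0.9781 / 596 = 0.08730 s.

87.3 ms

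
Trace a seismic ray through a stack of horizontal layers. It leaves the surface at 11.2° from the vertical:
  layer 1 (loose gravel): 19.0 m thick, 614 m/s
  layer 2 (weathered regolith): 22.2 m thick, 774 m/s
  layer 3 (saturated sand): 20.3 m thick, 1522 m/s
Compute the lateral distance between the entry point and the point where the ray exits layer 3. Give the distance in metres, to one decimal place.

20.5 m

p = sin θ₁/V₁ = sin 11.2°/614 = 3.1634e-04 s/m is conserved through the stack.
Layer 1: θ = 11.20°; offset = 19.0·tan 11.20° = 3.762 m.
Layer 2: sin θ = p·774 = 0.2448 → θ = 14.17°; offset = 22.2·tan 14.17° = 5.606 m.
Layer 3: sin θ = p·1522 = 0.4815 → θ = 28.78°; offset = 20.3·tan 28.78° = 11.152 m.
Σ offsets = 20.520 m.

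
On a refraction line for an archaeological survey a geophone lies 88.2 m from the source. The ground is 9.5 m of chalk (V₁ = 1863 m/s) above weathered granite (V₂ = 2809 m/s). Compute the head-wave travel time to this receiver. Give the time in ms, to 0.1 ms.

39.0 ms

t = x/V₂ + 2h·√(V₂²−V₁²)/(V₁V₂).
√(V₂²−V₁²) = √(2809²−1863²) = 2102.3 m/s; delay term = 2·9.5·2102.3/(1863·2809) = 0.00763 s.
t = 88.2/2809 + 0.00763 = 0.03903 s.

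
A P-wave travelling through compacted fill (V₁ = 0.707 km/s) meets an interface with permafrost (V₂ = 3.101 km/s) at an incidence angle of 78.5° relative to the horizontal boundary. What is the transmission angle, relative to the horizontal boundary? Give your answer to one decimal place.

Convert to the normal: θ₁ = 90° − 78.5° = 11.5°.
Snell's law: sin θ₂ = (V₂/V₁)·sin θ₁ = (3.101/0.707)·sin 11.5° = 0.8745.
θ₂ = arcsin 0.8745 = 60.98° from the normal.
From the interface: 90° − 60.98° = 29.02°.

29.0°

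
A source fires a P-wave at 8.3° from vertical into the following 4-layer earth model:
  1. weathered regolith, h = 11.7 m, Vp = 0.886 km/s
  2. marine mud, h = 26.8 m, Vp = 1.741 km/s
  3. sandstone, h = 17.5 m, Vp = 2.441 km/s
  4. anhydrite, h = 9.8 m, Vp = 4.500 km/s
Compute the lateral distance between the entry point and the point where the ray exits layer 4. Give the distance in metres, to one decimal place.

p = sin θ₁/V₁ = sin 8.3°/0.886 = 1.6293e-01 s/km is conserved through the stack.
Layer 1: θ = 8.30°; offset = 11.7·tan 8.30° = 1.707 m.
Layer 2: sin θ = p·1.741 = 0.2837 → θ = 16.48°; offset = 26.8·tan 16.48° = 7.928 m.
Layer 3: sin θ = p·2.441 = 0.3977 → θ = 23.44°; offset = 17.5·tan 23.44° = 7.586 m.
Layer 4: sin θ = p·4.500 = 0.7332 → θ = 47.15°; offset = 9.8·tan 47.15° = 10.566 m.
Total horizontal offset = 27.786 m.

27.8 m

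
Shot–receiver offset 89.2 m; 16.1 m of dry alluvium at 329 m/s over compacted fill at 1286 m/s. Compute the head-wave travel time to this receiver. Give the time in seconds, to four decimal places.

0.1640 s

θ_c = arcsin(V₁/V₂) = arcsin(329/1286) = 14.82°, cos θ_c = 0.9667.
Intercept time tᵢ = 2h cos θ_c / V₁ = 2·16.1·0.9667/329 = 0.09462 s.
t = x/V₂ + tᵢ = 89.2/1286 + 0.09462 = 0.16398 s.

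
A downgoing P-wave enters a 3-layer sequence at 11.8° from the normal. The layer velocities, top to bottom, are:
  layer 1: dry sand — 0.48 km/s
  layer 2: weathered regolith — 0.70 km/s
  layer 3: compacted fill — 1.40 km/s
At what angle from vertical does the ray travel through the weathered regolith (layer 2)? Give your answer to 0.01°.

17.35°

Ray parameter p = sin 11.8° / 0.48 = 4.2603e-01 s/km.
sin θ_2 = p·V_2 = 4.2603e-01 × 0.70 = 0.2982.
θ_2 = arcsin 0.2982 = 17.35°.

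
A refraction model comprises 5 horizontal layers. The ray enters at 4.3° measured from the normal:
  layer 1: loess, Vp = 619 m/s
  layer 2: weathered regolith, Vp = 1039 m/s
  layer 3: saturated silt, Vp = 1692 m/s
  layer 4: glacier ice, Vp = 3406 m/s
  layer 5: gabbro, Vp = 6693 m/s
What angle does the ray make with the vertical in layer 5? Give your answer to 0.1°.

Snell's law across each interface conserves sin θ / V, so sin θ_5 = V_5·sin θ₁/V₁.
sin θ_5 = 6693 × sin 4.3° / 619 = 0.8107.
θ_5 = arcsin 0.8107 = 54.17°.

54.2°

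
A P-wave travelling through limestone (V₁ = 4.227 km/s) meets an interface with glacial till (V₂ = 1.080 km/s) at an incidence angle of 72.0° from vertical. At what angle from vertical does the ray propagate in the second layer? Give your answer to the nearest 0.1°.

sin θ₁/V₁ = sin θ₂/V₂ ⇒ sin θ₂ = 1.080·sin 72.0°/4.227 = 1.080·0.9511/4.227 = 0.2430.
θ₂ = sin⁻¹(0.2430) = 14.06° (from vertical).

14.1°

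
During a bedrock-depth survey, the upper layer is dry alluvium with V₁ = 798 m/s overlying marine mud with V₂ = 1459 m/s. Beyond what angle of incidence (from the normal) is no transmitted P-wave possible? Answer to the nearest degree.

At critical incidence the refracted ray runs along the interface (θ₂ = 90°), so sin θ_c = V₁/V₂.
θ_c = arcsin(798/1459) = arcsin 0.5469 = 33.16°.

33°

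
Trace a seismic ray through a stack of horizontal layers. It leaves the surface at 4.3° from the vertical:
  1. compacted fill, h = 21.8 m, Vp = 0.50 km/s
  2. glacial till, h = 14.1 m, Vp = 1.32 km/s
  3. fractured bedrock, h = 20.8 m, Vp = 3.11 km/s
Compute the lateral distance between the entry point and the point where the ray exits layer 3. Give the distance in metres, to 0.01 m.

Ray parameter p = sin 4.3° / 0.50 km/s = 1.4996e-01 s/km.
Layer 1: θ = 4.30°; offset = 21.8·tan 4.30° = 1.6392 m.
Layer 2: sin θ = p·1.32 = 0.1979 → θ = 11.42°; offset = 14.1·tan 11.42° = 2.8473 m.
Layer 3: sin θ = p·3.11 = 0.4664 → θ = 27.80°; offset = 20.8·tan 27.80° = 10.9660 m.
Total horizontal offset = 15.4525 m.

15.45 m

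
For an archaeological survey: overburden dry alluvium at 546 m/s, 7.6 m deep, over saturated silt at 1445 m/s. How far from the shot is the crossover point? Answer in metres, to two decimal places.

x_cross = 2h·√((V₂+V₁)/(V₂−V₁)).
(V₂+V₁)/(V₂−V₁) = (1445+546)/(1445−546) = 2.2147; √ = 1.4882.
x_cross = 2·7.6·1.4882 = 22.62 m.

22.62 m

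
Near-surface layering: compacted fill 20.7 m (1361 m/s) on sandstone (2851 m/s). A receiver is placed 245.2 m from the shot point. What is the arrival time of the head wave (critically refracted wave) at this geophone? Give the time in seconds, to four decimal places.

0.1127 s

t = x/V₂ + 2h·√(V₂²−V₁²)/(V₁V₂).
√(V₂²−V₁²) = √(2851²−1361²) = 2505.2 m/s; delay term = 2·20.7·2505.2/(1361·2851) = 0.02673 s.
t = 245.2/2851 + 0.02673 = 0.11273 s.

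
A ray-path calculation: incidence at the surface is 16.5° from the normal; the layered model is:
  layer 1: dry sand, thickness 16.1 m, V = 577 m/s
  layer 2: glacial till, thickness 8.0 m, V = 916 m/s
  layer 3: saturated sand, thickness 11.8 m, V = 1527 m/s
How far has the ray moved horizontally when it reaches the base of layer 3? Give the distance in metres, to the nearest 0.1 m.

Apply Snell's law at each interface; in layer i the horizontal offset is hᵢ·tan θᵢ.
Layer 1: θ = 16.50°; offset = 16.1·tan 16.50° = 4.769 m.
Layer 2: sin θ = 916·sin 16.5°/577 = 0.4509, θ = 26.80°; offset = 8.0·tan 26.80° = 4.041 m.
Layer 3: sin θ = 1527·sin 16.5°/577 = 0.7516, θ = 48.73°; offset = 11.8·tan 48.73° = 13.447 m.
Σ offsets = 22.257 m.

22.3 m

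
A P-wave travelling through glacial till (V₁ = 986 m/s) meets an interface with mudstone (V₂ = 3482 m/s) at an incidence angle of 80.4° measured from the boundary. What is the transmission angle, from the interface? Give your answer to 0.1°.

53.9°

Angle from the normal: 90° − 80.4° = 9.6°.
sin θ₁/V₁ = sin θ₂/V₂ ⇒ sin θ₂ = 3482·sin 9.6°/986 = 3482·0.1668/986 = 0.5889.
θ₂ = sin⁻¹(0.5889) = 36.08° (from vertical).
From the interface: 90° − 36.08° = 53.92°.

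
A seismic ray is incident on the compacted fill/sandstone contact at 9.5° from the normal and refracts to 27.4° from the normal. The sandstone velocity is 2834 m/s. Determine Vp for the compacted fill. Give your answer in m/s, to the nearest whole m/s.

1016 m/s

Snell's law: sin 9.5°/V₁ = sin 27.4°/V₂.
V₁ = V₂·sin 9.5°/sin 27.4° = 2834 × 0.3586 = 1016.40 m/s.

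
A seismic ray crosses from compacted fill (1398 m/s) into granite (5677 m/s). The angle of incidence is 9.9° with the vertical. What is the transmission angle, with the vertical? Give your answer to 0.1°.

Snell's law: sin θ₂ = (V₂/V₁)·sin θ₁ = (5677/1398)·sin 9.9° = 0.6982.
θ₂ = sin⁻¹(0.6982) = 44.28° (from vertical).

44.3°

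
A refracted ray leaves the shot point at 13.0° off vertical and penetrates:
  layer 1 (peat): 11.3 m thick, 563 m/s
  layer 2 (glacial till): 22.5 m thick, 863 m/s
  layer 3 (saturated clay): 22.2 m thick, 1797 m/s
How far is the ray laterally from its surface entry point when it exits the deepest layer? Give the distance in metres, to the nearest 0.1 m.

Apply Snell's law at each interface; in layer i the horizontal offset is hᵢ·tan θᵢ.
Layer 1: θ = 13.00°; offset = 11.3·tan 13.00° = 2.609 m.
Layer 2: sin θ = 863·sin 13.0°/563 = 0.3448, θ = 20.17°; offset = 22.5·tan 20.17° = 8.265 m.
Layer 3: sin θ = 1797·sin 13.0°/563 = 0.7180, θ = 45.89°; offset = 22.2·tan 45.89° = 22.901 m.
Σ offsets = 33.775 m.

33.8 m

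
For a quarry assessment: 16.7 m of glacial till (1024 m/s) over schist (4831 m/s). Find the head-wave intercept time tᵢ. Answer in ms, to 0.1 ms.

31.9 ms

θ_c = arcsin(V₁/V₂) = arcsin(1024/4831) = 12.24°; cos θ_c = 0.9773.
tᵢ = 2h·cos θ_c / V₁ = 2·16.7·0.9773 / 1024 = 0.03188 s.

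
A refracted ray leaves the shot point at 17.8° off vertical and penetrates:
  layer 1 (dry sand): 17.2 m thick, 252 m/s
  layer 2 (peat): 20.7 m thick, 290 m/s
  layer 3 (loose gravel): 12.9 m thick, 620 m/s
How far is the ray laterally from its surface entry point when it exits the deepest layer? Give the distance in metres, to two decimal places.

Ray parameter p = sin 17.8° / 252 m/s = 1.2131e-03 s/m.
Layer 1: θ = 17.80°; offset = 17.2·tan 17.80° = 5.5223 m.
Layer 2: sin θ = p·290 = 0.3518 → θ = 20.60°; offset = 20.7·tan 20.60° = 7.7794 m.
Layer 3: sin θ = p·620 = 0.7521 → θ = 48.77°; offset = 12.9·tan 48.77° = 14.7217 m.
Summing the layer offsets gives 28.0234 m.

28.02 m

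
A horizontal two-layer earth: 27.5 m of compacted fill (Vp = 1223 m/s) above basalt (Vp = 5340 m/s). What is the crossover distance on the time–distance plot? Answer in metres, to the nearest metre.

69 m

x_cross = 2h·√((V₂+V₁)/(V₂−V₁)).
(V₂+V₁)/(V₂−V₁) = (5340+1223)/(5340−1223) = 1.5941; √ = 1.2626.
x_cross = 2·27.5·1.2626 = 69.44 m.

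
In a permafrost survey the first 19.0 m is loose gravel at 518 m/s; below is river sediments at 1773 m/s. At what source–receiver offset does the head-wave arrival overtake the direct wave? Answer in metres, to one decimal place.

51.3 m

x_cross = 2h·√((V₂+V₁)/(V₂−V₁)).
(V₂+V₁)/(V₂−V₁) = (1773+518)/(1773−518) = 1.8255; √ = 1.3511.
x_cross = 2·19.0·1.3511 = 51.34 m.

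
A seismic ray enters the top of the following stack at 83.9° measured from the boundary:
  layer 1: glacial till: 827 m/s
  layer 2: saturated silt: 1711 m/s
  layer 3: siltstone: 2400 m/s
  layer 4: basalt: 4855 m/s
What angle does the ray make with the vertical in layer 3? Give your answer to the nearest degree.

From the normal: θ₁ = 90° − 83.9° = 6.1°.
Snell's law across each interface conserves sin θ / V, so sin θ_3 = V_3·sin θ₁/V₁.
sin θ_3 = 2400 × sin 6.1° / 827 = 0.3084.
θ_3 = arcsin 0.3084 = 17.96°.

18°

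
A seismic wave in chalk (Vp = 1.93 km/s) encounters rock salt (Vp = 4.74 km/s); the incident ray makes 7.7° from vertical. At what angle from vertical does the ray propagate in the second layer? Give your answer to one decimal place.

19.2°

sin θ₁/V₁ = sin θ₂/V₂ ⇒ sin θ₂ = 4.74·sin 7.7°/1.93 = 4.74·0.1340/1.93 = 0.3291.
θ₂ = sin⁻¹(0.3291) = 19.21° (from vertical).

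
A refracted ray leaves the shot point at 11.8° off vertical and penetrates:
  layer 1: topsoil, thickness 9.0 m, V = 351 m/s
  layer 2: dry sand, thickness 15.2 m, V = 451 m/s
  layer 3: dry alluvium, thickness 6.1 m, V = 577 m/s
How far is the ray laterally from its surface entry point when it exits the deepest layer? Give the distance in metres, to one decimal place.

Apply Snell's law at each interface; in layer i the horizontal offset is hᵢ·tan θᵢ.
Layer 1: θ = 11.80°; offset = 9.0·tan 11.80° = 1.880 m.
Layer 2: sin θ = 451·sin 11.8°/351 = 0.2628, θ = 15.23°; offset = 15.2·tan 15.23° = 4.139 m.
Layer 3: sin θ = 577·sin 11.8°/351 = 0.3362, θ = 19.64°; offset = 6.1·tan 19.64° = 2.177 m.
Total horizontal offset = 8.197 m.

8.2 m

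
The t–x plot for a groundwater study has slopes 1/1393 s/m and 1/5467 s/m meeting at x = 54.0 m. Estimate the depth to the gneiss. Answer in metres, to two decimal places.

20.81 m

x_cross = 2h·√((V₂+V₁)/(V₂−V₁)) → h = x_cross / (2·√((V₂+V₁)/(V₂−V₁))).
√((V₂+V₁)/(V₂−V₁)) = √((5467+1393)/(5467−1393)) = 1.2976.
h = 54.0 / (2·1.2976) = 20.81 m.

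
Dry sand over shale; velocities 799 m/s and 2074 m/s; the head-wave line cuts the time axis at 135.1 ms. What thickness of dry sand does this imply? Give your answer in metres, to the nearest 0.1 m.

h = tᵢ·V₁·V₂ / (2·√(V₂²−V₁²)).
√(V₂²−V₁²) = √(2074² − 799²) = 1913.9 m/s.
h = 0.1351 s × 799 × 2074 / (2 × 1913.9) = 58.49 m.

58.5 m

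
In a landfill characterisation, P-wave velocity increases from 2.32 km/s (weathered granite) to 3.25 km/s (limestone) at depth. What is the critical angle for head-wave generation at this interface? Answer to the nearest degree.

Critical incidence: sin θ_c = V₁/V₂ = 2.32/3.25 = 0.7138.
θ_c = arcsin 0.7138 = 45.55°.

46°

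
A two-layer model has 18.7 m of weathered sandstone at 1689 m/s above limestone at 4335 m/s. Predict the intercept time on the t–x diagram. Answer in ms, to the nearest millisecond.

20 ms

tᵢ = 2h·√(V₂²−V₁²)/(V₁V₂).
√(V₂²−V₁²) = √(4335²−1689²) = 3992.4 m/s.
tᵢ = 2·18.7·3992.4/(1689·4335) = 0.02039 s.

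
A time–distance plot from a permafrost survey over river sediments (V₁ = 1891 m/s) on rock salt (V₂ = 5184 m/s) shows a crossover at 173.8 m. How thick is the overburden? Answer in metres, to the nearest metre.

59 m

h = (x_cross/2)·√((V₂−V₁)/(V₂+V₁)).
(V₂−V₁)/(V₂+V₁) = (5184−1891)/(5184+1891) = 0.4654; √ = 0.6822.
h = (173.8/2)·0.6822 = 59.29 m.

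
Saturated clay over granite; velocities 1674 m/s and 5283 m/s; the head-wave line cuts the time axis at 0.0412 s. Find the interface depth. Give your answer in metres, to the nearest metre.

h = tᵢ·V₁·V₂ / (2·√(V₂²−V₁²)).
√(V₂²−V₁²) = √(5283² − 1674²) = 5010.8 m/s.
h = 0.0412 s × 1674 × 5283 / (2 × 5010.8) = 36.36 m.

36 m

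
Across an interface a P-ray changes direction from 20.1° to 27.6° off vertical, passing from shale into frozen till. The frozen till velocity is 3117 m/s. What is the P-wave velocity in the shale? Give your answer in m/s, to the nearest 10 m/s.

2310 m/s

sin 20.1° = 0.3437; sin 27.6° = 0.4633.
V₁ = V₂·(sin θ₁/sin θ₂) = 3117·(0.3437/0.4633) = 2312.10 m/s.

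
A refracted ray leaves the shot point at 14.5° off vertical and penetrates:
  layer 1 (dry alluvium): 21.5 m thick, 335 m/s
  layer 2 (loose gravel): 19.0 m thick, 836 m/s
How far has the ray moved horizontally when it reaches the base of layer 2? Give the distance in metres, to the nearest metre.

Apply Snell's law at each interface; in layer i the horizontal offset is hᵢ·tan θᵢ.
Layer 1: θ = 14.50°; offset = 21.5·tan 14.50° = 5.560 m.
Layer 2: sin θ = 836·sin 14.5°/335 = 0.6248, θ = 38.67°; offset = 19.0·tan 38.67° = 15.205 m.
Total horizontal offset = 20.766 m.

21 m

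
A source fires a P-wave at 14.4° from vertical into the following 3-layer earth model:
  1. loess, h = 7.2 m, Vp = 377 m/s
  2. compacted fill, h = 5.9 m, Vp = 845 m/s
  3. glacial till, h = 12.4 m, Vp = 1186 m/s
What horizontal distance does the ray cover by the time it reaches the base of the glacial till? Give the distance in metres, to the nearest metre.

Apply Snell's law at each interface; in layer i the horizontal offset is hᵢ·tan θᵢ.
Layer 1: θ = 14.40°; offset = 7.2·tan 14.40° = 1.849 m.
Layer 2: sin θ = 845·sin 14.4°/377 = 0.5574, θ = 33.88°; offset = 5.9·tan 33.88° = 3.961 m.
Layer 3: sin θ = 1186·sin 14.4°/377 = 0.7824, θ = 51.48°; offset = 12.4·tan 51.48° = 15.576 m.
Total horizontal offset = 21.386 m.

21 m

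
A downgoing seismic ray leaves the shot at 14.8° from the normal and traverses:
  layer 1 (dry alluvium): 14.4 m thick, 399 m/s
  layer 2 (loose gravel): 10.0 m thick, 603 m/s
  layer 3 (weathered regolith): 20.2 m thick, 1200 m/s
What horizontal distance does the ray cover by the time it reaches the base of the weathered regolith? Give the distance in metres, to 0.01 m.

Apply Snell's law at each interface; in layer i the horizontal offset is hᵢ·tan θᵢ.
Layer 1: θ = 14.80°; offset = 14.4·tan 14.80° = 3.8046 m.
Layer 2: sin θ = 603·sin 14.8°/399 = 0.3860, θ = 22.71°; offset = 10.0·tan 22.71° = 4.1849 m.
Layer 3: sin θ = 1200·sin 14.8°/399 = 0.7683, θ = 50.20°; offset = 20.2·tan 50.20° = 24.2428 m.
Σ offsets = 32.2324 m.

32.23 m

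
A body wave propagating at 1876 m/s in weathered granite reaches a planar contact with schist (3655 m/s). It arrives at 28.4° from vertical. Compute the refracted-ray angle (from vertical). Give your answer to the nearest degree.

68°

Snell's law: sin θ₂ = (V₂/V₁)·sin θ₁ = (3655/1876)·sin 28.4° = 0.9267.
θ₂ = arcsin 0.9267 = 67.92° from the normal.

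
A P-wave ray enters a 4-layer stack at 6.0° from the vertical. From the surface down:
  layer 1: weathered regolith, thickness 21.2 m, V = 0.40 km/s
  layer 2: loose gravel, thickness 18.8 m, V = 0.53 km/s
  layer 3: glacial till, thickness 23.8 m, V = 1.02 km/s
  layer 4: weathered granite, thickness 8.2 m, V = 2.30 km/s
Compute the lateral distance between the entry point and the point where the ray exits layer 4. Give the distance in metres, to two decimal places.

17.61 m

p = sin θ₁/V₁ = sin 6.0°/0.40 = 2.6132e-01 s/km is conserved through the stack.
Layer 1: θ = 6.00°; offset = 21.2·tan 6.00° = 2.2282 m.
Layer 2: sin θ = p·0.53 = 0.1385 → θ = 7.96°; offset = 18.8·tan 7.96° = 2.6291 m.
Layer 3: sin θ = p·1.02 = 0.2665 → θ = 15.46°; offset = 23.8·tan 15.46° = 6.5820 m.
Layer 4: sin θ = p·2.30 = 0.6010 → θ = 36.94°; offset = 8.2·tan 36.94° = 6.1667 m.
Σ offsets = 17.6060 m.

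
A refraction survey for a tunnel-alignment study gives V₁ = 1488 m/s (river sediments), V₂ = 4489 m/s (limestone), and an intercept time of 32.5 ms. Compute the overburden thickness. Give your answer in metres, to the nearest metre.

26 m

θ_c = arcsin(1488/4489) = 19.36°; cos θ_c = 0.9435.
tᵢ = 2h cos θ_c/V₁ ⇒ h = tᵢ·V₁/(2 cos θ_c) = 0.0325·1488/(2·0.9435) = 25.63 m.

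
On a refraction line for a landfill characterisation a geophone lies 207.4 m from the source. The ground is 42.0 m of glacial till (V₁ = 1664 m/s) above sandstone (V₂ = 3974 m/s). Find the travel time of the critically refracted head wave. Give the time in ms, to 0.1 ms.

θ_c = arcsin(V₁/V₂) = arcsin(1664/3974) = 24.75°, cos θ_c = 0.9081.
Intercept time tᵢ = 2h cos θ_c / V₁ = 2·42.0·0.9081/1664 = 0.04584 s.
t = x/V₂ + tᵢ = 207.4/3974 + 0.04584 = 0.09803 s.

98.0 ms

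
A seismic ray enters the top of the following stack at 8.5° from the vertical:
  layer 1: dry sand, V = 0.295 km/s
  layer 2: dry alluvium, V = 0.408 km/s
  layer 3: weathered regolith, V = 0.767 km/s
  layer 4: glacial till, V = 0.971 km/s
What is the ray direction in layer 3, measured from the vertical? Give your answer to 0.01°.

Ray parameter p = sin 8.5° / 0.295 = 5.0105e-01 s/km.
sin θ_3 = p·V_3 = 5.0105e-01 × 0.767 = 0.3843.
θ_3 = 22.60° from the vertical.

22.60°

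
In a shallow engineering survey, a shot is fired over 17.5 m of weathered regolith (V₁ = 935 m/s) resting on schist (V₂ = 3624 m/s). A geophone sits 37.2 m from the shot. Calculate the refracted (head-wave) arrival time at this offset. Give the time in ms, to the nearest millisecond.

θ_c = arcsin(V₁/V₂) = arcsin(935/3624) = 14.95°, cos θ_c = 0.9661.
Intercept time tᵢ = 2h cos θ_c / V₁ = 2·17.5·0.9661/935 = 0.03617 s.
t = x/V₂ + tᵢ = 37.2/3624 + 0.03617 = 0.04643 s.

46 ms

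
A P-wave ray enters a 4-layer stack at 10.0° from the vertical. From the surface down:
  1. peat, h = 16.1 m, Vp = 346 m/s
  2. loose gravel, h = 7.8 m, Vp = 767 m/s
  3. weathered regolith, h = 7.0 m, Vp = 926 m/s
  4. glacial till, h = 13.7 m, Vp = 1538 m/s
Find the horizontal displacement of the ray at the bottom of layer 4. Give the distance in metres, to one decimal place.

Apply Snell's law at each interface; in layer i the horizontal offset is hᵢ·tan θᵢ.
Layer 1: θ = 10.00°; offset = 16.1·tan 10.00° = 2.839 m.
Layer 2: sin θ = 767·sin 10.0°/346 = 0.3849, θ = 22.64°; offset = 7.8·tan 22.64° = 3.253 m.
Layer 3: sin θ = 926·sin 10.0°/346 = 0.4647, θ = 27.69°; offset = 7.0·tan 27.69° = 3.674 m.
Layer 4: sin θ = 1538·sin 10.0°/346 = 0.7719, θ = 50.52°; offset = 13.7·tan 50.52° = 16.633 m.
Σ offsets = 26.399 m.

26.4 m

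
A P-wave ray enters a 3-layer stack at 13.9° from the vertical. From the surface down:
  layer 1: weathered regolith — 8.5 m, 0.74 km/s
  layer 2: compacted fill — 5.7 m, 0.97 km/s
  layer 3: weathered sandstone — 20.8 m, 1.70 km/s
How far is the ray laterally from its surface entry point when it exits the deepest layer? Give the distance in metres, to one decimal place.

p = sin θ₁/V₁ = sin 13.9°/0.74 = 3.2463e-01 s/km is conserved through the stack.
Layer 1: θ = 13.90°; offset = 8.5·tan 13.90° = 2.104 m.
Layer 2: sin θ = p·0.97 = 0.3149 → θ = 18.35°; offset = 5.7·tan 18.35° = 1.891 m.
Layer 3: sin θ = p·1.70 = 0.5519 → θ = 33.50°; offset = 20.8·tan 33.50° = 13.765 m.
Total horizontal offset = 17.760 m.

17.8 m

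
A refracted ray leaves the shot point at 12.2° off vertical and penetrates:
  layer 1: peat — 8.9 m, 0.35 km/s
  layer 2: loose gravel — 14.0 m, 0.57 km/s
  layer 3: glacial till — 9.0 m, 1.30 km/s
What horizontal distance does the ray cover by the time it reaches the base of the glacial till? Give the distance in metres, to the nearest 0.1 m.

Apply Snell's law at each interface; in layer i the horizontal offset is hᵢ·tan θᵢ.
Layer 1: θ = 12.20°; offset = 8.9·tan 12.20° = 1.924 m.
Layer 2: sin θ = 0.57·sin 12.2°/0.35 = 0.3442, θ = 20.13°; offset = 14.0·tan 20.13° = 5.132 m.
Layer 3: sin θ = 1.30·sin 12.2°/0.35 = 0.7849, θ = 51.71°; offset = 9.0·tan 51.71° = 11.401 m.
Total horizontal offset = 18.457 m.

18.5 m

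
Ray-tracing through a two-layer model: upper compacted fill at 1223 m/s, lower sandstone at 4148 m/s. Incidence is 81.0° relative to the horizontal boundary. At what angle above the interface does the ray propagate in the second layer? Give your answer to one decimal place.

Angle from the normal: 90° − 81.0° = 9.0°.
sin θ₁/V₁ = sin θ₂/V₂ ⇒ sin θ₂ = 4148·sin 9.0°/1223 = 4148·0.1564/1223 = 0.5306.
θ₂ = sin⁻¹(0.5306) = 32.04° (from vertical).
From the interface: 90° − 32.04° = 57.96°.

58.0°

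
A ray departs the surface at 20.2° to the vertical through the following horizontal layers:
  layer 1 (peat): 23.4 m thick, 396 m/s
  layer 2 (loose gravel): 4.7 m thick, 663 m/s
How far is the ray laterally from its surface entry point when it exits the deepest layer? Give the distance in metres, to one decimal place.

Ray parameter p = sin 20.2° / 396 m/s = 8.7197e-04 s/m.
Layer 1: θ = 20.20°; offset = 23.4·tan 20.20° = 8.610 m.
Layer 2: sin θ = p·663 = 0.5781 → θ = 35.32°; offset = 4.7·tan 35.32° = 3.330 m.
Total horizontal offset = 11.940 m.

11.9 m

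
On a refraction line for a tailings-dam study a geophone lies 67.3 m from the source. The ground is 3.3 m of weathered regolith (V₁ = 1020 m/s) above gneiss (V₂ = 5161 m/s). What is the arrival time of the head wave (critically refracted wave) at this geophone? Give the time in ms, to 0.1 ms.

19.4 ms

t = x/V₂ + 2h·√(V₂²−V₁²)/(V₁V₂).
√(V₂²−V₁²) = √(5161²−1020²) = 5059.2 m/s; delay term = 2·3.3·5059.2/(1020·5161) = 0.00634 s.
t = 67.3/5161 + 0.00634 = 0.01938 s.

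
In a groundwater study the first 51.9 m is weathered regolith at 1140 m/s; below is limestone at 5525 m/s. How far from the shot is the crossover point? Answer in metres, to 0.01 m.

127.97 m

x_cross = 2h·√((V₂+V₁)/(V₂−V₁)).
(V₂+V₁)/(V₂−V₁) = (5525+1140)/(5525−1140) = 1.5200; √ = 1.2329.
x_cross = 2·51.9·1.2329 = 127.97 m.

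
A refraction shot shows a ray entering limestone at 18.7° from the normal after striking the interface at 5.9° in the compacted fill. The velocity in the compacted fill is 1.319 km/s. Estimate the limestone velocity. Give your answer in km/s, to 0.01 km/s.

Snell's law: sin 5.9°/V₁ = sin 18.7°/V₂.
V₂ = V₁·sin 18.7°/sin 5.9° = 1.319 × 3.1190 = 4.11 km/s.

4.11 km/s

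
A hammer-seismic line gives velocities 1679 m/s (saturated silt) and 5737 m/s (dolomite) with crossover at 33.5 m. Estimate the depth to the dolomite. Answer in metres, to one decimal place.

12.4 m

x_cross = 2h·√((V₂+V₁)/(V₂−V₁)) → h = x_cross / (2·√((V₂+V₁)/(V₂−V₁))).
√((V₂+V₁)/(V₂−V₁)) = √((5737+1679)/(5737−1679)) = 1.3519.
h = 33.5 / (2·1.3519) = 12.39 m.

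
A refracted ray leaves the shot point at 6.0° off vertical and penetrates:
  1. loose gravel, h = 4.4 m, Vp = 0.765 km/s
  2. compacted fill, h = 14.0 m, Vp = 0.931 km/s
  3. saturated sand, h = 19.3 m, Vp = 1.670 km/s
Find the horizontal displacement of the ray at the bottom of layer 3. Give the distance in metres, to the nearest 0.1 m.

Apply Snell's law at each interface; in layer i the horizontal offset is hᵢ·tan θᵢ.
Layer 1: θ = 6.00°; offset = 4.4·tan 6.00° = 0.462 m.
Layer 2: sin θ = 0.931·sin 6.0°/0.765 = 0.1272, θ = 7.31°; offset = 14.0·tan 7.31° = 1.796 m.
Layer 3: sin θ = 1.670·sin 6.0°/0.765 = 0.2282, θ = 13.19°; offset = 19.3·tan 13.19° = 4.523 m.
Summing the layer offsets gives 6.781 m.

6.8 m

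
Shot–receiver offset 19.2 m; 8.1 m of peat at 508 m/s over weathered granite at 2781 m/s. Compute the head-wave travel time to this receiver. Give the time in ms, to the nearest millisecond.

38 ms

t = x/V₂ + 2h·√(V₂²−V₁²)/(V₁V₂).
√(V₂²−V₁²) = √(2781²−508²) = 2734.2 m/s; delay term = 2·8.1·2734.2/(508·2781) = 0.03135 s.
t = 19.2/2781 + 0.03135 = 0.03826 s.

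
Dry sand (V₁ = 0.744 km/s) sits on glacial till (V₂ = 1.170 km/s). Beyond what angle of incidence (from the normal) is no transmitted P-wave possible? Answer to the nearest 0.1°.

At critical incidence the refracted ray runs along the interface (θ₂ = 90°), so sin θ_c = V₁/V₂.
θ_c = arcsin(0.744/1.170) = arcsin 0.6359 = 39.49°.

39.5°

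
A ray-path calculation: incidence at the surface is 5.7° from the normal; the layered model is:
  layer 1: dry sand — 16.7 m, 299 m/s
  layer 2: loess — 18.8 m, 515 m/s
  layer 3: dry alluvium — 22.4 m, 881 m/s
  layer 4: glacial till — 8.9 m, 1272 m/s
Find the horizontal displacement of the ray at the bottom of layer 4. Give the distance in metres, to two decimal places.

15.94 m

Apply Snell's law at each interface; in layer i the horizontal offset is hᵢ·tan θᵢ.
Layer 1: θ = 5.70°; offset = 16.7·tan 5.70° = 1.6669 m.
Layer 2: sin θ = 515·sin 5.7°/299 = 0.1711, θ = 9.85°; offset = 18.8·tan 9.85° = 3.2642 m.
Layer 3: sin θ = 881·sin 5.7°/299 = 0.2926, θ = 17.02°; offset = 22.4·tan 17.02° = 6.8554 m.
Layer 4: sin θ = 1272·sin 5.7°/299 = 0.4225, θ = 24.99°; offset = 8.9·tan 24.99° = 4.1490 m.
Σ offsets = 15.9355 m.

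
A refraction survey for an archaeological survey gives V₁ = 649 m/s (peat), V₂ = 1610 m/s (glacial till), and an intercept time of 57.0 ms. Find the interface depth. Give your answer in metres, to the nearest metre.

θ_c = arcsin(649/1610) = 23.77°; cos θ_c = 0.9152.
tᵢ = 2h cos θ_c/V₁ ⇒ h = tᵢ·V₁/(2 cos θ_c) = 0.057·649/(2·0.9152) = 20.21 m.

20 m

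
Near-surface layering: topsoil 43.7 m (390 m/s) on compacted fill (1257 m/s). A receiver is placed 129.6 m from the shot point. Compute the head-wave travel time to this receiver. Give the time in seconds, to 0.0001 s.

0.3161 s

t = x/V₂ + 2h·√(V₂²−V₁²)/(V₁V₂).
√(V₂²−V₁²) = √(1257²−390²) = 1195.0 m/s; delay term = 2·43.7·1195.0/(390·1257) = 0.21304 s.
t = 129.6/1257 + 0.21304 = 0.31615 s.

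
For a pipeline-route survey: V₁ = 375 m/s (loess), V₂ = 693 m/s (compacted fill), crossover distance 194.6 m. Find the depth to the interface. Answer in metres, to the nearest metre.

x_cross = 2h·√((V₂+V₁)/(V₂−V₁)) → h = x_cross / (2·√((V₂+V₁)/(V₂−V₁))).
√((V₂+V₁)/(V₂−V₁)) = √((693+375)/(693−375)) = 1.8326.
h = 194.6 / (2·1.8326) = 53.09 m.

53 m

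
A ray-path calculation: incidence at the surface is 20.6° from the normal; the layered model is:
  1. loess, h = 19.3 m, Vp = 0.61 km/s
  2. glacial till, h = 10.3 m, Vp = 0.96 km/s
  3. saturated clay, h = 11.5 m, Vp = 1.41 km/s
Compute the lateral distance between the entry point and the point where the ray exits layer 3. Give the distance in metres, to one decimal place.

Ray parameter p = sin 20.6° / 0.61 km/s = 5.7679e-01 s/km.
Layer 1: θ = 20.60°; offset = 19.3·tan 20.60° = 7.254 m.
Layer 2: sin θ = p·0.96 = 0.5537 → θ = 33.62°; offset = 10.3·tan 33.62° = 6.849 m.
Layer 3: sin θ = p·1.41 = 0.8133 → θ = 54.42°; offset = 11.5·tan 54.42° = 16.073 m.
Σ offsets = 30.177 m.

30.2 m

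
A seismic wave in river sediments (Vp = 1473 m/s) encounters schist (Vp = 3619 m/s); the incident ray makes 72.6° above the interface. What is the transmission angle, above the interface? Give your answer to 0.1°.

42.7°

Angle from the normal: 90° − 72.6° = 17.4°.
sin θ₁/V₁ = sin θ₂/V₂ ⇒ sin θ₂ = 3619·sin 17.4°/1473 = 3619·0.2990/1473 = 0.7347.
θ₂ = sin⁻¹(0.7347) = 47.28° (from vertical).
From the interface: 90° − 47.28° = 42.72°.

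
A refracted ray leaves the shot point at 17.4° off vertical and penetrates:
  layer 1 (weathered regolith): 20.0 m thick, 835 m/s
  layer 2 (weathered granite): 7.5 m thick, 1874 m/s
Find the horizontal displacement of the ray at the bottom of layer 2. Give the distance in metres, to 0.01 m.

13.06 m

p = sin θ₁/V₁ = sin 17.4°/835 = 3.5813e-04 s/m is conserved through the stack.
Layer 1: θ = 17.40°; offset = 20.0·tan 17.40° = 6.2676 m.
Layer 2: sin θ = p·1874 = 0.6711 → θ = 42.16°; offset = 7.5·tan 42.16° = 6.7899 m.
Summing the layer offsets gives 13.0575 m.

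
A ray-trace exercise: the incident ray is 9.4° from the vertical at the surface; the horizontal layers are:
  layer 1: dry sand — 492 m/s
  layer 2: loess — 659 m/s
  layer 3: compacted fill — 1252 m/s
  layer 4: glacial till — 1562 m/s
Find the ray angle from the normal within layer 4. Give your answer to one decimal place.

Ray parameter p = sin 9.4° / 492 = 3.3196e-04 s/m.
sin θ_4 = p·V_4 = 3.3196e-04 × 1562 = 0.5185.
θ_4 = arcsin 0.5185 = 31.23°.

31.2°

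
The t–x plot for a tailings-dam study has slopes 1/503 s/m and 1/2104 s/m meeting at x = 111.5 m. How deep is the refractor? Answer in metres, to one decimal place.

43.7 m

x_cross = 2h·√((V₂+V₁)/(V₂−V₁)) → h = x_cross / (2·√((V₂+V₁)/(V₂−V₁))).
√((V₂+V₁)/(V₂−V₁)) = √((2104+503)/(2104−503)) = 1.2761.
h = 111.5 / (2·1.2761) = 43.69 m.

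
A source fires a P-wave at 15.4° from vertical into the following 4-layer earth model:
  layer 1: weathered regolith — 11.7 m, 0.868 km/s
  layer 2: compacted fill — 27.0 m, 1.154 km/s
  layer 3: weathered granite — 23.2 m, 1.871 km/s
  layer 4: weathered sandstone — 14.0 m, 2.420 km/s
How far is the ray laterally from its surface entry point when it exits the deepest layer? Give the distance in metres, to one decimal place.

45.0 m

Ray parameter p = sin 15.4° / 0.868 km/s = 3.0594e-01 s/km.
Layer 1: θ = 15.40°; offset = 11.7·tan 15.40° = 3.223 m.
Layer 2: sin θ = p·1.154 = 0.3531 → θ = 20.67°; offset = 27.0·tan 20.67° = 10.189 m.
Layer 3: sin θ = p·1.871 = 0.5724 → θ = 34.92°; offset = 23.2·tan 34.92° = 16.196 m.
Layer 4: sin θ = p·2.420 = 0.7404 → θ = 47.76°; offset = 14.0·tan 47.76° = 15.420 m.
Summing the layer offsets gives 45.027 m.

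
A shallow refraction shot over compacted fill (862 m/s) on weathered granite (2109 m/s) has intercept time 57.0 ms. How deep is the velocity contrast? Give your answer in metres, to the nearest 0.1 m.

26.9 m

h = tᵢ·V₁·V₂ / (2·√(V₂²−V₁²)).
√(V₂²−V₁²) = √(2109² − 862²) = 1924.8 m/s.
h = 0.057 s × 862 × 2109 / (2 × 1924.8) = 26.92 m.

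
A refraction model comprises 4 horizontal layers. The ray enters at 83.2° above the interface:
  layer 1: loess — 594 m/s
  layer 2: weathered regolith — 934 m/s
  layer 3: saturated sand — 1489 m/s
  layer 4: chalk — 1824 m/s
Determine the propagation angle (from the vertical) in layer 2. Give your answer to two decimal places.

From the normal: θ₁ = 90° − 83.2° = 6.8°.
Ray parameter p = sin 6.8° / 594 = 1.9933e-04 s/m.
sin θ_2 = p·V_2 = 1.9933e-04 × 934 = 0.1862.
θ_2 = 10.73° from the vertical.

10.73°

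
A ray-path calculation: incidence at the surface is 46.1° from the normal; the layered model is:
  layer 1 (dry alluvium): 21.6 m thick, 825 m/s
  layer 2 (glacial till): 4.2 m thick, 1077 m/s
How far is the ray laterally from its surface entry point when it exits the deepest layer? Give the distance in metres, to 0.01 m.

p = sin θ₁/V₁ = sin 46.1°/825 = 8.7340e-04 s/m is conserved through the stack.
Layer 1: θ = 46.10°; offset = 21.6·tan 46.10° = 22.4457 m.
Layer 2: sin θ = p·1077 = 0.9406 → θ = 70.16°; offset = 4.2·tan 70.16° = 11.6407 m.
Summing the layer offsets gives 34.0865 m.

34.09 m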